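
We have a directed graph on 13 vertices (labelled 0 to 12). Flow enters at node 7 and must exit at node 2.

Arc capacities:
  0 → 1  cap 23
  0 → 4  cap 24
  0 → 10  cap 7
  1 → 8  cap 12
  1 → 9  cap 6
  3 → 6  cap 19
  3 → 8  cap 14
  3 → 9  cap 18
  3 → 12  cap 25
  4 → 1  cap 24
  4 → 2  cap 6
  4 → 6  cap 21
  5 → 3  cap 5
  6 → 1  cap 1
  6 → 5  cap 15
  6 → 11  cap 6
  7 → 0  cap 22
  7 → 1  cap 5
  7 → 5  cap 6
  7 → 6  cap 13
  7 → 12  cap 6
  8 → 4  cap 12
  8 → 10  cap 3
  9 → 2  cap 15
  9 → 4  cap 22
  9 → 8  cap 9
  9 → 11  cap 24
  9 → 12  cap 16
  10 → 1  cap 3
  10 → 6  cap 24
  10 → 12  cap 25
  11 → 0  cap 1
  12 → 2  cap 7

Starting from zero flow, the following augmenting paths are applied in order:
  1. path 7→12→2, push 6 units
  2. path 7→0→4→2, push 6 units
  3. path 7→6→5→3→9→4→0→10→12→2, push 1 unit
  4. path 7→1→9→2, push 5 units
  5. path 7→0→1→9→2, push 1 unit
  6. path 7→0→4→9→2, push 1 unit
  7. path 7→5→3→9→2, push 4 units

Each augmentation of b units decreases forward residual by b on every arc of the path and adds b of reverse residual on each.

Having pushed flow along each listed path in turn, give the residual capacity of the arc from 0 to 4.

after path 1 (7→12→2, push 6): res(0,4)=24
after path 2 (7→0→4→2, push 6): res(0,4)=18
after path 3 (7→6→5→3→9→4→0→10→12→2, push 1): res(0,4)=19
after path 4 (7→1→9→2, push 5): res(0,4)=19
after path 5 (7→0→1→9→2, push 1): res(0,4)=19
after path 6 (7→0→4→9→2, push 1): res(0,4)=18
after path 7 (7→5→3→9→2, push 4): res(0,4)=18

Residual capacity of (0,4): 18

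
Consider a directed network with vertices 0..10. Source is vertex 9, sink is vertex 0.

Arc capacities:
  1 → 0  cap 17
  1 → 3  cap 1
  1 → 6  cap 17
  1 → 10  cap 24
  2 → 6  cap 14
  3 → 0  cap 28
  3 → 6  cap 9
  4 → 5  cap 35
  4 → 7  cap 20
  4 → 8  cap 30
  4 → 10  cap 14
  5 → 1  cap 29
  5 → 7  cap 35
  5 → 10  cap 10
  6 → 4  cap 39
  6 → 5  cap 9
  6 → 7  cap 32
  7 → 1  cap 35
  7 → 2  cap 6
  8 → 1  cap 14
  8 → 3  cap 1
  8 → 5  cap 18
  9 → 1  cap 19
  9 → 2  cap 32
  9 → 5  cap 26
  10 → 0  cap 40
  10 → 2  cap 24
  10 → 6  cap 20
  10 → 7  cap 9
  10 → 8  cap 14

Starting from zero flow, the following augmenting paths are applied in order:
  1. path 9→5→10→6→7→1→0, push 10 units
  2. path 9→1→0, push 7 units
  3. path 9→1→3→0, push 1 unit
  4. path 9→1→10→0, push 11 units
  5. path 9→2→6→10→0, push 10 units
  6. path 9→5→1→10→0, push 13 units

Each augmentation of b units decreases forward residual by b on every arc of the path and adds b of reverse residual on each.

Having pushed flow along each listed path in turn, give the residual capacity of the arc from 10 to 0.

Residual capacity of (10,0): 6

after path 1 (9→5→10→6→7→1→0, push 10): res(10,0)=40
after path 2 (9→1→0, push 7): res(10,0)=40
after path 3 (9→1→3→0, push 1): res(10,0)=40
after path 4 (9→1→10→0, push 11): res(10,0)=29
after path 5 (9→2→6→10→0, push 10): res(10,0)=19
after path 6 (9→5→1→10→0, push 13): res(10,0)=6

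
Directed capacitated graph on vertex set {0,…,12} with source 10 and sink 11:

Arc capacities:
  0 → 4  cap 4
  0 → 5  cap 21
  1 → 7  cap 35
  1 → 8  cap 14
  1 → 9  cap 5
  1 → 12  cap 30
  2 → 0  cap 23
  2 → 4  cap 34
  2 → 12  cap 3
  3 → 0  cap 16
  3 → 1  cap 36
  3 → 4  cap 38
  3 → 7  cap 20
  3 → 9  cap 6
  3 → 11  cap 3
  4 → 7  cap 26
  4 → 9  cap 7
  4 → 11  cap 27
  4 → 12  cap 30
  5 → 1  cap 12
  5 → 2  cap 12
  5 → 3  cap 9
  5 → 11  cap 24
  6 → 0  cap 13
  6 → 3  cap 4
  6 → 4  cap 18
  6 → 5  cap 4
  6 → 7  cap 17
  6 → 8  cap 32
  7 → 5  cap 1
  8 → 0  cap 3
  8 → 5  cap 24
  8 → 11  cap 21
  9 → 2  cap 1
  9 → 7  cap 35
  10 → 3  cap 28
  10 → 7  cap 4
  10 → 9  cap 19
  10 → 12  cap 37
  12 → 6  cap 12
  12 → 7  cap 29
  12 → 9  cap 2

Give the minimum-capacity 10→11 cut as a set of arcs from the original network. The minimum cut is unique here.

augment #1: 10→3→11 push 3
augment #2: 10→3→4→11 push 25
augment #3: 10→7→5→11 push 1
augment #4: 10→9→2→4→11 push 1
augment #5: 10→12→6→4→11 push 1
augment #6: 10→12→6→5→11 push 4
augment #7: 10→12→6→8→11 push 7
max flow = 42; residual-reachable set from 10 gives S-side
cut edges (S→T): {(7,5), (9,2), (10,3), (12,6)} total cap 42

Min-cut arcs: {(7,5), (9,2), (10,3), (12,6)} (total capacity 42)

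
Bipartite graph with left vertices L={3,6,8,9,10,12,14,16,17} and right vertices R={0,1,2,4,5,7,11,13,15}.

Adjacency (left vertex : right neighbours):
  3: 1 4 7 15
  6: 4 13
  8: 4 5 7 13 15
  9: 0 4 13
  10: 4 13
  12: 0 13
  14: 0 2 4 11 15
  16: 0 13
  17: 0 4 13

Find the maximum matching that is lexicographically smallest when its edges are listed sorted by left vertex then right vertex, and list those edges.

|M| = 6 (so the lex-smallest maximum matching has 6 edges)
process left vertices in ascending order; for each, take the smallest-labelled available neighbour that still permits 6 edges overall, or leave it unmatched if none does
lex-smallest matching: {3-1, 6-4, 8-5, 9-0, 10-13, 14-2}

Lex-smallest maximum matching: {(3,1), (6,4), (8,5), (9,0), (10,13), (14,2)}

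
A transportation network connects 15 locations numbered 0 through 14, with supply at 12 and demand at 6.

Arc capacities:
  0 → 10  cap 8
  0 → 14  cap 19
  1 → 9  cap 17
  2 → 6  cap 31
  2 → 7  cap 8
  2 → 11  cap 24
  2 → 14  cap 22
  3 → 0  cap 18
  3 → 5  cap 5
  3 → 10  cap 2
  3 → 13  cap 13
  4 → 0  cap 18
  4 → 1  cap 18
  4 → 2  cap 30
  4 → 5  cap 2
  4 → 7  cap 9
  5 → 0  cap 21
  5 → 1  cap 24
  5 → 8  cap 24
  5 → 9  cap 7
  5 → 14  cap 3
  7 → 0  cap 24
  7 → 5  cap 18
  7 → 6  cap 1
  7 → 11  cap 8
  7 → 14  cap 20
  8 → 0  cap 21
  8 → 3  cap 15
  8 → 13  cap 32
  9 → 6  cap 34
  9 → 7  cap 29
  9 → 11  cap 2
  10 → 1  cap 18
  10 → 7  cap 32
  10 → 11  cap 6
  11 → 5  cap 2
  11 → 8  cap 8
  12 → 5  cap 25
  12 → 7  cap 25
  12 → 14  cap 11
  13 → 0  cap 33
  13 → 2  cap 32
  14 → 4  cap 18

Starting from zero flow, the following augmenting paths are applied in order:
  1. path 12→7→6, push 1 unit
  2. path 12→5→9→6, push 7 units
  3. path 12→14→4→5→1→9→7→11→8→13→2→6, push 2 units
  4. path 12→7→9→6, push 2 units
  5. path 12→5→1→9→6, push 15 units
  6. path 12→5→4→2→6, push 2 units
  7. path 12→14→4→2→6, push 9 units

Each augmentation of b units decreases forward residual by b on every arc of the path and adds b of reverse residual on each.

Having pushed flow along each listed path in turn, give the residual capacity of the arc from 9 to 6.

Residual capacity of (9,6): 10

after path 1 (12→7→6, push 1): res(9,6)=34
after path 2 (12→5→9→6, push 7): res(9,6)=27
after path 3 (12→14→4→5→1→9→7→11→8→13→2→6, push 2): res(9,6)=27
after path 4 (12→7→9→6, push 2): res(9,6)=25
after path 5 (12→5→1→9→6, push 15): res(9,6)=10
after path 6 (12→5→4→2→6, push 2): res(9,6)=10
after path 7 (12→14→4→2→6, push 9): res(9,6)=10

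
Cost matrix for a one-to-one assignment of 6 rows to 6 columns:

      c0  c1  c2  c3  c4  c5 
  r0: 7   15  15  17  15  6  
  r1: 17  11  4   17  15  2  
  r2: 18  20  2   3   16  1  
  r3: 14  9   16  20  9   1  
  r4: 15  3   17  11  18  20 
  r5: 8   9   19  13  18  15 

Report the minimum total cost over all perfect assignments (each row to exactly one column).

optimal assignment: row0→col5 (cost 6), row1→col2 (cost 4), row2→col3 (cost 3), row3→col4 (cost 9), row4→col1 (cost 3), row5→col0 (cost 8)
total = 6 + 4 + 3 + 9 + 3 + 8 = 33

Minimum assignment cost: 33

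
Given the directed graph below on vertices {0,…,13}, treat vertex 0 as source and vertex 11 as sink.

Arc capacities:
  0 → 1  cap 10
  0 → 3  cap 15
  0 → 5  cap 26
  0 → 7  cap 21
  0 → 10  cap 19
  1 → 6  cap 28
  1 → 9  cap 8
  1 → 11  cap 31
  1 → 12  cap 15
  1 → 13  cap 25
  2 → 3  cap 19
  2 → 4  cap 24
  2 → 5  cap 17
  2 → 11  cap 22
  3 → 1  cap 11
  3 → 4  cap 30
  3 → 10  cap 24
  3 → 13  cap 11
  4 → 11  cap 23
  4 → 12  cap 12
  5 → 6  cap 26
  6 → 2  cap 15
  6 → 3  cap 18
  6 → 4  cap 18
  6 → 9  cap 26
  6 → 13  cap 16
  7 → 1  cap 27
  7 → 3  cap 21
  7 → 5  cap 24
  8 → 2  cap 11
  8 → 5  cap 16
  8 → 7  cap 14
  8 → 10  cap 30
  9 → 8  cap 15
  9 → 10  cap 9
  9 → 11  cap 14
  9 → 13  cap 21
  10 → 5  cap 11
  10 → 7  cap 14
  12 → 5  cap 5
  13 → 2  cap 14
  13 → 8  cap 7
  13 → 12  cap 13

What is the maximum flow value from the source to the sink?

augment #1: 0→1→11 bottleneck 10, total now 10
augment #2: 0→3→1→11 bottleneck 11, total now 21
augment #3: 0→3→4→11 bottleneck 4, total now 25
augment #4: 0→7→1→11 bottleneck 10, total now 35
augment #5: 0→5→6→2→11 bottleneck 15, total now 50
augment #6: 0→5→6→4→11 bottleneck 11, total now 61
augment #7: 0→7→1→9→11 bottleneck 8, total now 69
augment #8: 0→7→3→4→11 bottleneck 3, total now 72
augment #9: 0→10→7→3→4→11 bottleneck 5, total now 77
augment #10: 0→10→7→1→6→9→11 bottleneck 6, total now 83
augment #11: 0→10→7→1→13→2→11 bottleneck 3, total now 86

Maximum flow value: 86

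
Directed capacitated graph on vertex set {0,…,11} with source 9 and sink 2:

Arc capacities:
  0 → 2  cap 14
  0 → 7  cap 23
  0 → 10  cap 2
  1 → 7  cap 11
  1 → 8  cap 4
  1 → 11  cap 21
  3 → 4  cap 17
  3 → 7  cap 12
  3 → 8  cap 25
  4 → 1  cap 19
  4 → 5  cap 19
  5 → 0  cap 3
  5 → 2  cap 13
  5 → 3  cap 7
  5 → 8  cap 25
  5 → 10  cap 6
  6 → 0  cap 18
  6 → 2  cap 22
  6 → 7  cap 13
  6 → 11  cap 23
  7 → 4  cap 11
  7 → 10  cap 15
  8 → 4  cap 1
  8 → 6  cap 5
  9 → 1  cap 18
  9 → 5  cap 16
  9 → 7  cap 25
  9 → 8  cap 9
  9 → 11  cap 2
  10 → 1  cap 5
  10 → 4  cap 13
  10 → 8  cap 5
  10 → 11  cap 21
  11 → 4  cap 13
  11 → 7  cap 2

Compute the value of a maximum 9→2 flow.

augment #1: 9→5→2 bottleneck 13, total now 13
augment #2: 9→5→0→2 bottleneck 3, total now 16
augment #3: 9→8→6→2 bottleneck 5, total now 21

Maximum flow value: 21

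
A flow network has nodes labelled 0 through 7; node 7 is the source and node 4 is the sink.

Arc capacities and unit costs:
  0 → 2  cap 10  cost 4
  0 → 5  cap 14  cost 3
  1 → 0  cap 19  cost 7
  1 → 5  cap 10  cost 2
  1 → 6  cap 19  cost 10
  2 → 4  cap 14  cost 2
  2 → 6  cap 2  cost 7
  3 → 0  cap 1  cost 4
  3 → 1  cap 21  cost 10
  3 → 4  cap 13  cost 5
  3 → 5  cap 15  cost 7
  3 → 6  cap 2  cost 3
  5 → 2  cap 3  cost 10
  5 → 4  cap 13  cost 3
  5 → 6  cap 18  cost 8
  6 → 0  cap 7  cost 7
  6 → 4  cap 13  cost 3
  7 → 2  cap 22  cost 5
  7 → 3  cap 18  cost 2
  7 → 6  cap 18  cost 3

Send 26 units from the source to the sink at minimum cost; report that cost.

shortest-cost path #1: 7→6→4 push 13 @ unit cost 6 (adds 78)
shortest-cost path #2: 7→2→4 push 13 @ unit cost 7 (adds 91)
total cost = 169

Minimum cost for 26 units: 169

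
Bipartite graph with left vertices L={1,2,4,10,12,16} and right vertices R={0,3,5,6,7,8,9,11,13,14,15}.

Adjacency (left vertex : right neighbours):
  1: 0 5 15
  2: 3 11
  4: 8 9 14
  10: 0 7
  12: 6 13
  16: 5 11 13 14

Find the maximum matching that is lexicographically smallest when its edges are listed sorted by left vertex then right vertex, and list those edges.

|M| = 6 (so the lex-smallest maximum matching has 6 edges)
process left vertices in ascending order; for each, take the smallest-labelled available neighbour that still permits 6 edges overall, or leave it unmatched if none does
lex-smallest matching: {1-0, 2-3, 4-8, 10-7, 12-6, 16-5}

Lex-smallest maximum matching: {(1,0), (2,3), (4,8), (10,7), (12,6), (16,5)}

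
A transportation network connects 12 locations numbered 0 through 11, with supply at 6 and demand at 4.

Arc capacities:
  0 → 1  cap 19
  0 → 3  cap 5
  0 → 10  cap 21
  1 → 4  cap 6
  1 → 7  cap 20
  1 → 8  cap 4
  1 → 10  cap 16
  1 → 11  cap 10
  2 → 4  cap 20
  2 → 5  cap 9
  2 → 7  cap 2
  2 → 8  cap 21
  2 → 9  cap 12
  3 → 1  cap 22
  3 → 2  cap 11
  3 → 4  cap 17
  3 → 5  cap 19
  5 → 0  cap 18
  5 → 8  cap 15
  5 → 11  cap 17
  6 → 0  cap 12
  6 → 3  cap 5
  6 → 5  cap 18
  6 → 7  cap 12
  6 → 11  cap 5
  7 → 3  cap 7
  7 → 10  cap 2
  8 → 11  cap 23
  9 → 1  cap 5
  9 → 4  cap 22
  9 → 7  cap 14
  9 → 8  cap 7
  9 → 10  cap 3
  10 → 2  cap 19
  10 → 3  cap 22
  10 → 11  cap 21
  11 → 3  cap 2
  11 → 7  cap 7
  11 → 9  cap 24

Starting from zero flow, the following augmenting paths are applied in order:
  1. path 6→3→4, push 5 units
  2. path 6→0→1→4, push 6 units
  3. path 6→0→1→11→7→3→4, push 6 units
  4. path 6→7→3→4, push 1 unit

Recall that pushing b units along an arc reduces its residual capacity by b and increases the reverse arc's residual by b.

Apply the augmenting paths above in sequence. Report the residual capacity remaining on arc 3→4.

Residual capacity of (3,4): 5

after path 1 (6→3→4, push 5): res(3,4)=12
after path 2 (6→0→1→4, push 6): res(3,4)=12
after path 3 (6→0→1→11→7→3→4, push 6): res(3,4)=6
after path 4 (6→7→3→4, push 1): res(3,4)=5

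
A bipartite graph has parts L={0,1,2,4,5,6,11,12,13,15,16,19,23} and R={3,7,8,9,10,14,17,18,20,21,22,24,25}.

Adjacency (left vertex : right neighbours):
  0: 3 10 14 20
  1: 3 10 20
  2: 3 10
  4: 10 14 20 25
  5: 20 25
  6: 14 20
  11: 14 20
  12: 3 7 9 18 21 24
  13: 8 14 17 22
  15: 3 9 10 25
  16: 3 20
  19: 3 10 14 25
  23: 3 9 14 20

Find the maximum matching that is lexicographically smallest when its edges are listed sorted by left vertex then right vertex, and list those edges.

Lex-smallest maximum matching: {(0,3), (1,10), (4,14), (5,20), (12,7), (13,8), (15,9), (19,25)}

|M| = 8 (so the lex-smallest maximum matching has 8 edges)
process left vertices in ascending order; for each, take the smallest-labelled available neighbour that still permits 8 edges overall, or leave it unmatched if none does
lex-smallest matching: {0-3, 1-10, 4-14, 5-20, 12-7, 13-8, 15-9, 19-25}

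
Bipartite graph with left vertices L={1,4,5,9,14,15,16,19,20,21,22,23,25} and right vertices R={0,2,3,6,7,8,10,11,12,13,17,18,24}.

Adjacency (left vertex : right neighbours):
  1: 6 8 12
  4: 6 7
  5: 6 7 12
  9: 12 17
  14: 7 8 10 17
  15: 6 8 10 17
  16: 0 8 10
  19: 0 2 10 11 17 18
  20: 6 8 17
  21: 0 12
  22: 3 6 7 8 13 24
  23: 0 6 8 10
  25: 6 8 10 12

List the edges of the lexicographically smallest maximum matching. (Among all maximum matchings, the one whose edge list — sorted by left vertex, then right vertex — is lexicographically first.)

|M| = 9 (so the lex-smallest maximum matching has 9 edges)
process left vertices in ascending order; for each, take the smallest-labelled available neighbour that still permits 9 edges overall, or leave it unmatched if none does
lex-smallest matching: {1-6, 4-7, 5-12, 9-17, 14-8, 15-10, 16-0, 19-2, 22-3}

Lex-smallest maximum matching: {(1,6), (4,7), (5,12), (9,17), (14,8), (15,10), (16,0), (19,2), (22,3)}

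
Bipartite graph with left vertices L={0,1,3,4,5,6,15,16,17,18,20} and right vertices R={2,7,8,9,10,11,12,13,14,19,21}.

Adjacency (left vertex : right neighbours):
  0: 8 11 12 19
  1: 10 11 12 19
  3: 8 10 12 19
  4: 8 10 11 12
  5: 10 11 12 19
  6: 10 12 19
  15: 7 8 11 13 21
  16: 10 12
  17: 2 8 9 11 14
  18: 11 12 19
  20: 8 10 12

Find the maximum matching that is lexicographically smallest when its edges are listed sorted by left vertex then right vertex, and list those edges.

Lex-smallest maximum matching: {(0,8), (1,10), (3,12), (4,11), (5,19), (15,7), (17,2)}

|M| = 7 (so the lex-smallest maximum matching has 7 edges)
process left vertices in ascending order; for each, take the smallest-labelled available neighbour that still permits 7 edges overall, or leave it unmatched if none does
lex-smallest matching: {0-8, 1-10, 3-12, 4-11, 5-19, 15-7, 17-2}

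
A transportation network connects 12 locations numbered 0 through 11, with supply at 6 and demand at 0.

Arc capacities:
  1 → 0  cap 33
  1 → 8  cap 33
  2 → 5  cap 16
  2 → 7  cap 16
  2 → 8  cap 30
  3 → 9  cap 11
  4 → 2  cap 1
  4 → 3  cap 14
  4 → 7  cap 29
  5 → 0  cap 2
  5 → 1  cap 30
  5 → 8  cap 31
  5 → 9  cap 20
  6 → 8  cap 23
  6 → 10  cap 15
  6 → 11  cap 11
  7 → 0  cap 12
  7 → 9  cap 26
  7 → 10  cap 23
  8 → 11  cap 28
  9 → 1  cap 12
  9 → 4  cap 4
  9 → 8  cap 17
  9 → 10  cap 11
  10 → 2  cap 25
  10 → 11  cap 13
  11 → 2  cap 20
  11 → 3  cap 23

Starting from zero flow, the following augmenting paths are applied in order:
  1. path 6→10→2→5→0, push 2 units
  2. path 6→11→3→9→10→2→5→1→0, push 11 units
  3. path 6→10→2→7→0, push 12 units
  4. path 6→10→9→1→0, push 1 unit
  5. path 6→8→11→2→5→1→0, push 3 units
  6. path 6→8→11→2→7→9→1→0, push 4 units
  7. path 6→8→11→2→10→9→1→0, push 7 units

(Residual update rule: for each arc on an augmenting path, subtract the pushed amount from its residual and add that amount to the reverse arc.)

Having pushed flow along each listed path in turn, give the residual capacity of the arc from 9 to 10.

after path 1 (6→10→2→5→0, push 2): res(9,10)=11
after path 2 (6→11→3→9→10→2→5→1→0, push 11): res(9,10)=0
after path 3 (6→10→2→7→0, push 12): res(9,10)=0
after path 4 (6→10→9→1→0, push 1): res(9,10)=1
after path 5 (6→8→11→2→5→1→0, push 3): res(9,10)=1
after path 6 (6→8→11→2→7→9→1→0, push 4): res(9,10)=1
after path 7 (6→8→11→2→10→9→1→0, push 7): res(9,10)=8

Residual capacity of (9,10): 8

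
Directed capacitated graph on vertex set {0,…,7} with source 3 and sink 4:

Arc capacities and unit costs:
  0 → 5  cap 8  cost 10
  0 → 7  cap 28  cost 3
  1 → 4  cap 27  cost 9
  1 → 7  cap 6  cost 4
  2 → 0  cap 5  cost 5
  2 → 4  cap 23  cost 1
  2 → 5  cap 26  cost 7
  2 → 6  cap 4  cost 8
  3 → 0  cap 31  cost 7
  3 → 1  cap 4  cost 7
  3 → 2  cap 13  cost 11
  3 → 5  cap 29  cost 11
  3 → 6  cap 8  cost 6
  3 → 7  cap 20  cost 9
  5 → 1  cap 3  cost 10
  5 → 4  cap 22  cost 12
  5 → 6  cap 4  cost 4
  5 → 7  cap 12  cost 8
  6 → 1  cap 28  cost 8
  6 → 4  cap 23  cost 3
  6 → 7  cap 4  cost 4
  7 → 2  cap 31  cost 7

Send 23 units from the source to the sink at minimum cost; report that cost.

shortest-cost path #1: 3→6→4 push 8 @ unit cost 9 (adds 72)
shortest-cost path #2: 3→2→4 push 13 @ unit cost 12 (adds 156)
shortest-cost path #3: 3→1→4 push 2 @ unit cost 16 (adds 32)
total cost = 260

Minimum cost for 23 units: 260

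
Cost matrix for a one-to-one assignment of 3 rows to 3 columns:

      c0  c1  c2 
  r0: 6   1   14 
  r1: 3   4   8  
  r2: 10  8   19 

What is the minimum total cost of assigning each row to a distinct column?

Minimum assignment cost: 19

optimal assignment: row0→col1 (cost 1), row1→col2 (cost 8), row2→col0 (cost 10)
total = 1 + 8 + 10 = 19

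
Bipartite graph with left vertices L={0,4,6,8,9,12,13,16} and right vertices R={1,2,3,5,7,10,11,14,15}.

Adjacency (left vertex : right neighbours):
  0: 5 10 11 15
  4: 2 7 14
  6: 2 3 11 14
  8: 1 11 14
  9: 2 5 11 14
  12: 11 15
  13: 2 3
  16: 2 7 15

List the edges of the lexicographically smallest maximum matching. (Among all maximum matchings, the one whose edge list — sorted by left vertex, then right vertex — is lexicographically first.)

Lex-smallest maximum matching: {(0,5), (4,2), (6,11), (8,1), (9,14), (12,15), (13,3), (16,7)}

|M| = 8 (so the lex-smallest maximum matching has 8 edges)
process left vertices in ascending order; for each, take the smallest-labelled available neighbour that still permits 8 edges overall, or leave it unmatched if none does
lex-smallest matching: {0-5, 4-2, 6-11, 8-1, 9-14, 12-15, 13-3, 16-7}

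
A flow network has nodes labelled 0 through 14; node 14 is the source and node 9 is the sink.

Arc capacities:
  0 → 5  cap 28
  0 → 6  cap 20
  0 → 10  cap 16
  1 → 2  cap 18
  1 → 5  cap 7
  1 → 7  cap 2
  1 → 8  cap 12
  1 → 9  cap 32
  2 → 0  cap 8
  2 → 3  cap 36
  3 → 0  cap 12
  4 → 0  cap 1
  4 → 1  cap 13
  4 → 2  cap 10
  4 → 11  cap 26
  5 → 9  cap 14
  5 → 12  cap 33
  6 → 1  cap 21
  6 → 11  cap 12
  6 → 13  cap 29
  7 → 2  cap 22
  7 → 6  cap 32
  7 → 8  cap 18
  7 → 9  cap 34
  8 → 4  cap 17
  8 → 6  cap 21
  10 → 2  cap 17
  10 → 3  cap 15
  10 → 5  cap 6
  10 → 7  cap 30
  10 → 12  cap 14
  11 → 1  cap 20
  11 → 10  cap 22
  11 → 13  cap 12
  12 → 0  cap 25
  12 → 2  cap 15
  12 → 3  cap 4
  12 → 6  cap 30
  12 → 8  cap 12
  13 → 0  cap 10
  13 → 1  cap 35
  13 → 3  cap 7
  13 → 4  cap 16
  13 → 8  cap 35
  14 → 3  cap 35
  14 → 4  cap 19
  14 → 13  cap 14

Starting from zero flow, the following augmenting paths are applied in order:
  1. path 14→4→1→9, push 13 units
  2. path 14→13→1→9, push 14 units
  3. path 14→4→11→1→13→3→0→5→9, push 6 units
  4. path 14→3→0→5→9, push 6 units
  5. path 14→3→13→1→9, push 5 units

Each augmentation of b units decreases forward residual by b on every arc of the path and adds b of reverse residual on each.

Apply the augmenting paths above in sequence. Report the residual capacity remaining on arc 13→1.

after path 1 (14→4→1→9, push 13): res(13,1)=35
after path 2 (14→13→1→9, push 14): res(13,1)=21
after path 3 (14→4→11→1→13→3→0→5→9, push 6): res(13,1)=27
after path 4 (14→3→0→5→9, push 6): res(13,1)=27
after path 5 (14→3→13→1→9, push 5): res(13,1)=22

Residual capacity of (13,1): 22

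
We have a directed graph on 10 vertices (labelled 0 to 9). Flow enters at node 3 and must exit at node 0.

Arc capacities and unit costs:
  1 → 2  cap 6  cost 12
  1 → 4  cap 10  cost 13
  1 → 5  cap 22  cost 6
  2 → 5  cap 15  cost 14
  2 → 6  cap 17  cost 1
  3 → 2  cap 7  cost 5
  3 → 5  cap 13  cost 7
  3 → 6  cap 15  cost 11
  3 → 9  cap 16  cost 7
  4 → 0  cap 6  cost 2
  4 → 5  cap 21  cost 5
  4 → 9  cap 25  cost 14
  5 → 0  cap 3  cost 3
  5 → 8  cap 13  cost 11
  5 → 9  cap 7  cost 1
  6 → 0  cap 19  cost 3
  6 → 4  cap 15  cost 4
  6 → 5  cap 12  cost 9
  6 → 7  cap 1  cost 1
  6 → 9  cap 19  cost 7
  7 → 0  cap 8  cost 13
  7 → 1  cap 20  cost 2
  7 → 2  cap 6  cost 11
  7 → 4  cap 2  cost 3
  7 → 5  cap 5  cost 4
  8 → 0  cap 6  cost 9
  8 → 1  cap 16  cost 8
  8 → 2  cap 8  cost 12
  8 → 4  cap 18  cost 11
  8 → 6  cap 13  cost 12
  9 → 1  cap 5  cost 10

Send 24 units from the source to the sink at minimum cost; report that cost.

Minimum cost for 24 units: 295

shortest-cost path #1: 3→2→6→0 push 7 @ unit cost 9 (adds 63)
shortest-cost path #2: 3→5→0 push 3 @ unit cost 10 (adds 30)
shortest-cost path #3: 3→6→0 push 12 @ unit cost 14 (adds 168)
shortest-cost path #4: 3→6→4→0 push 2 @ unit cost 17 (adds 34)
total cost = 295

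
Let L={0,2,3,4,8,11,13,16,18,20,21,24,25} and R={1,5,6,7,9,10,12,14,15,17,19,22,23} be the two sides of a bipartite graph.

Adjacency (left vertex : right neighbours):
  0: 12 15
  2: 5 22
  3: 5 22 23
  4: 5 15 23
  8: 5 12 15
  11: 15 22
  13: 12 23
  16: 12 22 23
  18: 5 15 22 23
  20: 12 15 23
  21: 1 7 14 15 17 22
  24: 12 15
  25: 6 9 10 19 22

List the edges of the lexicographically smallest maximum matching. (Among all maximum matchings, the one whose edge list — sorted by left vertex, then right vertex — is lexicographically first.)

|M| = 7 (so the lex-smallest maximum matching has 7 edges)
process left vertices in ascending order; for each, take the smallest-labelled available neighbour that still permits 7 edges overall, or leave it unmatched if none does
lex-smallest matching: {0-12, 2-5, 3-22, 4-15, 13-23, 21-1, 25-6}

Lex-smallest maximum matching: {(0,12), (2,5), (3,22), (4,15), (13,23), (21,1), (25,6)}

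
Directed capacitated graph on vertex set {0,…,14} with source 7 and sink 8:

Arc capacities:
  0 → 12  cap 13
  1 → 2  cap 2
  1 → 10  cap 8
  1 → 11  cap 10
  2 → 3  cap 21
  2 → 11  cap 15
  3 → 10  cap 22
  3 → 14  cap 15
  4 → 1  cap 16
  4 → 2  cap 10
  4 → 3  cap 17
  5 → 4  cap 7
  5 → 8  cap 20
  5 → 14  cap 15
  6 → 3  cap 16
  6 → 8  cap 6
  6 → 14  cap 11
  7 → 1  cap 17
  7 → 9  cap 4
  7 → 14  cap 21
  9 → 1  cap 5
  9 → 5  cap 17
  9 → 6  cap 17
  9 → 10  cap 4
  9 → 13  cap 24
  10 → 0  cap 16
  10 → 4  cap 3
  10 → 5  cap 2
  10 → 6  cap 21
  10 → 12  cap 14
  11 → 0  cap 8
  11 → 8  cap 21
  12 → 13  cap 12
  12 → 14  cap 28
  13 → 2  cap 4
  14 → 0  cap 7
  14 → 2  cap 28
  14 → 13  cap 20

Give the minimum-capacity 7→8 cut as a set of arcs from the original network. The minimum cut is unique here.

Min-cut arcs: {(6,8), (7,9), (10,5), (11,8)} (total capacity 33)

augment #1: 7→1→11→8 push 10
augment #2: 7→9→5→8 push 4
augment #3: 7→1→2→11→8 push 2
augment #4: 7→1→10→5→8 push 2
augment #5: 7→1→10→6→8 push 3
augment #6: 7→14→2→11→8 push 9
augment #7: 7→14→2→1→10→6→8 push 2
augment #8: 7→14→2→3→10→6→8 push 1
max flow = 33; residual-reachable set from 7 gives S-side
cut edges (S→T): {(6,8), (7,9), (10,5), (11,8)} total cap 33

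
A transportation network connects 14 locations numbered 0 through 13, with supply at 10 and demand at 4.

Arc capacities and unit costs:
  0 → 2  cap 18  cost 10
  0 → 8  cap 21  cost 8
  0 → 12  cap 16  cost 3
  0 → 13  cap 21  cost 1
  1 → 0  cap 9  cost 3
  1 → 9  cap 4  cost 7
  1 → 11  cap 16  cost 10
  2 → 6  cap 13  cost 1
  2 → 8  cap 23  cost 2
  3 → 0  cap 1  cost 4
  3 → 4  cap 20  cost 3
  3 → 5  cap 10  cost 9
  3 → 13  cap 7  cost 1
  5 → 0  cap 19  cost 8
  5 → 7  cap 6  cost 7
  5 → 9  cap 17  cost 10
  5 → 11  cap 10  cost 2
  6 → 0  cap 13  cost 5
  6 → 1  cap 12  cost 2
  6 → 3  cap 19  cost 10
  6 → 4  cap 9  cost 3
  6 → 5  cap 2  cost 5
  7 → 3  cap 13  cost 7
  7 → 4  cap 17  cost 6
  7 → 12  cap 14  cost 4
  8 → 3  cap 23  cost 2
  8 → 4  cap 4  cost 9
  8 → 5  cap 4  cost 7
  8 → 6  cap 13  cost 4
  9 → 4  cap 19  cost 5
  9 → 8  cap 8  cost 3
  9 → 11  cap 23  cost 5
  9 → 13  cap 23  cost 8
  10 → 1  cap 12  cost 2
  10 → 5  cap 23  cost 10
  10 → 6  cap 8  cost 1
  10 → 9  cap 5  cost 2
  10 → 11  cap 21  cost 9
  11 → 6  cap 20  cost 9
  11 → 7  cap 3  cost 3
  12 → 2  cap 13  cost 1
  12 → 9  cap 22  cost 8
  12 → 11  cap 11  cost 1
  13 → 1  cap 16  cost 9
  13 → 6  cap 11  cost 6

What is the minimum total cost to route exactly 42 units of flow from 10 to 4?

Minimum cost for 42 units: 639

shortest-cost path #1: 10→6→4 push 8 @ unit cost 4 (adds 32)
shortest-cost path #2: 10→9→4 push 5 @ unit cost 7 (adds 35)
shortest-cost path #3: 10→1→0→12→2→6→4 push 1 @ unit cost 13 (adds 13)
shortest-cost path #4: 10→1→9→4 push 4 @ unit cost 14 (adds 56)
shortest-cost path #5: 10→1→0→12→2→8→3→4 push 7 @ unit cost 16 (adds 112)
shortest-cost path #6: 10→11→7→4 push 3 @ unit cost 18 (adds 54)
shortest-cost path #7: 10→5→7→4 push 6 @ unit cost 23 (adds 138)
shortest-cost path #8: 10→11→6→2→8→3→4 push 1 @ unit cost 24 (adds 24)
shortest-cost path #9: 10→5→9→4 push 7 @ unit cost 25 (adds 175)
total cost = 639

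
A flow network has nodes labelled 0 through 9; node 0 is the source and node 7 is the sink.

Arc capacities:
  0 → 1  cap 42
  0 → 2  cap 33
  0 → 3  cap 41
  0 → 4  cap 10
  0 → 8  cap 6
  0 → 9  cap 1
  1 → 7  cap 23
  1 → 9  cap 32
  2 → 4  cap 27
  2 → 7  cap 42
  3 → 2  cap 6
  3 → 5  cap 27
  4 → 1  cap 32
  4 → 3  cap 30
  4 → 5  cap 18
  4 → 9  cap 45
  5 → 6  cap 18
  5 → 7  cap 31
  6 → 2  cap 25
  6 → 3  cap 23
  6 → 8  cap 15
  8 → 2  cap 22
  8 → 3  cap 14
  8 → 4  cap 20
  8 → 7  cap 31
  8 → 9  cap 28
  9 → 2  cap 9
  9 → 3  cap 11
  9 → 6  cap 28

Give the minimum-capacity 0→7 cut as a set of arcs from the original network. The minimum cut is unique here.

Min-cut arcs: {(0,8), (1,7), (2,7), (5,7), (6,8)} (total capacity 117)

augment #1: 0→1→7 push 23
augment #2: 0→2→7 push 33
augment #3: 0→8→7 push 6
augment #4: 0→3→2→7 push 6
augment #5: 0→3→5→7 push 27
augment #6: 0→4→5→7 push 4
augment #7: 0→9→2→7 push 1
augment #8: 0→1→9→2→7 push 2
augment #9: 0→1→9→6→8→7 push 15
max flow = 117; residual-reachable set from 0 gives S-side
cut edges (S→T): {(0,8), (1,7), (2,7), (5,7), (6,8)} total cap 117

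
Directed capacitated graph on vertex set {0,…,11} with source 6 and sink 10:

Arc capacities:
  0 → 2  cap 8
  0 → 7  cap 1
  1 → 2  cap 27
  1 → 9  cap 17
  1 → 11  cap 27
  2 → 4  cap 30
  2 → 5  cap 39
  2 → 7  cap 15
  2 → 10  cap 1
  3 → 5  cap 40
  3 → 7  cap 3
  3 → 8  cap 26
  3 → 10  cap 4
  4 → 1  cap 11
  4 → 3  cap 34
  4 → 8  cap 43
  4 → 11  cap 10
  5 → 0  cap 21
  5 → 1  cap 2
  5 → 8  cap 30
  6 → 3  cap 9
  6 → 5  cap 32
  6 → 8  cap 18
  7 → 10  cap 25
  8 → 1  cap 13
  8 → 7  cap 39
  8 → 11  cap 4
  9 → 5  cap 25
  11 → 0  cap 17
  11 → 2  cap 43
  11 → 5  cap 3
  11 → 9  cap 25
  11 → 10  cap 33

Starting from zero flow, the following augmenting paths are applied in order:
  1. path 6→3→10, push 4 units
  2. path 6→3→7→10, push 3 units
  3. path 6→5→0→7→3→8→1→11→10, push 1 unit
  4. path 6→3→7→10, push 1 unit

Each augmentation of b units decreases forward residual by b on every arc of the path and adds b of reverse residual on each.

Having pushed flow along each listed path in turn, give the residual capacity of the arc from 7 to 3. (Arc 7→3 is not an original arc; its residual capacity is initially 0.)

Residual capacity of (7,3): 3

after path 1 (6→3→10, push 4): res(7,3)=0
after path 2 (6→3→7→10, push 3): res(7,3)=3
after path 3 (6→5→0→7→3→8→1→11→10, push 1): res(7,3)=2
after path 4 (6→3→7→10, push 1): res(7,3)=3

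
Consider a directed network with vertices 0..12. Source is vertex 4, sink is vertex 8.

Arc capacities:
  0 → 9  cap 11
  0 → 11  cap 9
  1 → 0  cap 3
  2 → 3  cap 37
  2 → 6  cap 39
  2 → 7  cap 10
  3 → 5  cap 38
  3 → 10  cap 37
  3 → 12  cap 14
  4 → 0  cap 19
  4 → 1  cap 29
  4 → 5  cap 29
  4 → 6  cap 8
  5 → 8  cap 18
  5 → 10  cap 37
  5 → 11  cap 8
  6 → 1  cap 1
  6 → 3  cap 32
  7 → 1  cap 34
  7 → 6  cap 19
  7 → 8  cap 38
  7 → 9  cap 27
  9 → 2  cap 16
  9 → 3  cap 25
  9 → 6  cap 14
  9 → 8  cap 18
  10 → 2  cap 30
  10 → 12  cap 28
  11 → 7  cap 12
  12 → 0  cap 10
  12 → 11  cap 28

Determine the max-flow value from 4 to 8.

Maximum flow value: 51

augment #1: 4→5→8 bottleneck 18, total now 18
augment #2: 4→0→9→8 bottleneck 11, total now 29
augment #3: 4→0→11→7→8 bottleneck 8, total now 37
augment #4: 4→5→11→7→8 bottleneck 4, total now 41
augment #5: 4→5→10→2→7→8 bottleneck 7, total now 48
augment #6: 4→6→3→10→2→7→8 bottleneck 3, total now 51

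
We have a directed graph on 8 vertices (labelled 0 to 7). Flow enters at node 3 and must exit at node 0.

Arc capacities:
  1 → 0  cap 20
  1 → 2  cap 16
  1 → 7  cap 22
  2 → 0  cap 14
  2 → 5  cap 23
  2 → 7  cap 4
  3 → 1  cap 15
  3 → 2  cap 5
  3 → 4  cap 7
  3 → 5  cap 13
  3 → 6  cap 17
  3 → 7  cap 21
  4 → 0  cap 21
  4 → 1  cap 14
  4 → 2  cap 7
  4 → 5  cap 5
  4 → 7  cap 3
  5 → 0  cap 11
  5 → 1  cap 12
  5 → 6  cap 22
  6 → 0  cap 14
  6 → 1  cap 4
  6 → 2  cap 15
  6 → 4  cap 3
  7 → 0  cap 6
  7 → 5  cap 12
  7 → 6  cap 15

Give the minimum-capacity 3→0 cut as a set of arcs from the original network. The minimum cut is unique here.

Min-cut arcs: {(1,0), (2,0), (3,4), (5,0), (6,0), (6,4), (7,0)} (total capacity 75)

augment #1: 3→1→0 push 15
augment #2: 3→2→0 push 5
augment #3: 3→4→0 push 7
augment #4: 3→5→0 push 11
augment #5: 3→6→0 push 14
augment #6: 3→7→0 push 6
augment #7: 3→5→1→0 push 2
augment #8: 3→6→1→0 push 3
augment #9: 3→7→6→2→0 push 9
augment #10: 3→7→6→4→0 push 3
max flow = 75; residual-reachable set from 3 gives S-side
cut edges (S→T): {(1,0), (2,0), (3,4), (5,0), (6,0), (6,4), (7,0)} total cap 75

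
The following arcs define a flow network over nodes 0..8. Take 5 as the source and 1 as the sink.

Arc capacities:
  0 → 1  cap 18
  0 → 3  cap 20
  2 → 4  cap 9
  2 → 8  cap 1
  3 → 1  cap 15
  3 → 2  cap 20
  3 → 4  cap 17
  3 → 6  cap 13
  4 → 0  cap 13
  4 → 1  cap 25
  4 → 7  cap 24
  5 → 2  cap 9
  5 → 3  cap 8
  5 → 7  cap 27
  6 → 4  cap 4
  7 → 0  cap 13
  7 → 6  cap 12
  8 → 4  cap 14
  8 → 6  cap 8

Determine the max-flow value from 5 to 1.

augment #1: 5→3→1 bottleneck 8, total now 8
augment #2: 5→2→4→1 bottleneck 9, total now 17
augment #3: 5→7→0→1 bottleneck 13, total now 30
augment #4: 5→7→6→4→1 bottleneck 4, total now 34

Maximum flow value: 34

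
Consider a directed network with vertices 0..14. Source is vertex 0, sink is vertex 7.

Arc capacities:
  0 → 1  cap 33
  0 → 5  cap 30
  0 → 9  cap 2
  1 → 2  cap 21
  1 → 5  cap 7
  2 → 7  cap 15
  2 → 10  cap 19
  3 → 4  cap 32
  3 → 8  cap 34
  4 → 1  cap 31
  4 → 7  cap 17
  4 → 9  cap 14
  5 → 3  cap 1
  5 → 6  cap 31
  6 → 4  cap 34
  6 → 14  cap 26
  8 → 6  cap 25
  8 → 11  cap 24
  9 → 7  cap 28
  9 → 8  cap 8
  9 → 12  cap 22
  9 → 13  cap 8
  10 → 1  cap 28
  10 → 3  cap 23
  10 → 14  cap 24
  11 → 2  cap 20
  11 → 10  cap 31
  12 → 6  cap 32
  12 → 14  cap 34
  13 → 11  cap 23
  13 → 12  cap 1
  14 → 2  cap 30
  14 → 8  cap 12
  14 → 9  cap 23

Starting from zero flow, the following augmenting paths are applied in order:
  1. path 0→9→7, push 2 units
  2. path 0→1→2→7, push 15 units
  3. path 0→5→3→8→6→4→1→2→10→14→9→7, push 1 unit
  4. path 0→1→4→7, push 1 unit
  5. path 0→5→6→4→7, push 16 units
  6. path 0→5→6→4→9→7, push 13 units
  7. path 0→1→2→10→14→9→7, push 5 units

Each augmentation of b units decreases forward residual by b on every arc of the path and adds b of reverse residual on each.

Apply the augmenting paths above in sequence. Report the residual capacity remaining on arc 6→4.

after path 1 (0→9→7, push 2): res(6,4)=34
after path 2 (0→1→2→7, push 15): res(6,4)=34
after path 3 (0→5→3→8→6→4→1→2→10→14→9→7, push 1): res(6,4)=33
after path 4 (0→1→4→7, push 1): res(6,4)=33
after path 5 (0→5→6→4→7, push 16): res(6,4)=17
after path 6 (0→5→6→4→9→7, push 13): res(6,4)=4
after path 7 (0→1→2→10→14→9→7, push 5): res(6,4)=4

Residual capacity of (6,4): 4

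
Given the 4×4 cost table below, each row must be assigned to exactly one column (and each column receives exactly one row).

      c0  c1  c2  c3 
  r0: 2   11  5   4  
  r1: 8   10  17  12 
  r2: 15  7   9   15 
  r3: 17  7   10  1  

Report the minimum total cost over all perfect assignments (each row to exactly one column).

Minimum assignment cost: 21

optimal assignment: row0→col2 (cost 5), row1→col0 (cost 8), row2→col1 (cost 7), row3→col3 (cost 1)
total = 5 + 8 + 7 + 1 = 21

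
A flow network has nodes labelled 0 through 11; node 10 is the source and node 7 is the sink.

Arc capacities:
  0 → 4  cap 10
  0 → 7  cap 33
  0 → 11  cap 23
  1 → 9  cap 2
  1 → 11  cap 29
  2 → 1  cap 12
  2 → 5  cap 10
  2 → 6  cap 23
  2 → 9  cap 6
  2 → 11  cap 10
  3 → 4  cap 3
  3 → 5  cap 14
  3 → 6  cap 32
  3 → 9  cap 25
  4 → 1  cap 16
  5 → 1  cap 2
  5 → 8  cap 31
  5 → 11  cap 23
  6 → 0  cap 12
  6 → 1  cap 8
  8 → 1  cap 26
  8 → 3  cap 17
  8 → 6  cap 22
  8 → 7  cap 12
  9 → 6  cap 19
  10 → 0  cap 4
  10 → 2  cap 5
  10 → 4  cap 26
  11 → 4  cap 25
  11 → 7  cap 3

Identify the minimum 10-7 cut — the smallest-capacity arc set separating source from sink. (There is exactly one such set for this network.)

augment #1: 10→0→7 push 4
augment #2: 10→2→11→7 push 3
augment #3: 10→2→5→8→7 push 2
augment #4: 10→4→1→9→6→0→7 push 2
augment #5: 10→4→1→11→2→5→8→7 push 3
max flow = 14; residual-reachable set from 10 gives S-side
cut edges (S→T): {(1,9), (10,0), (10,2), (11,7)} total cap 14

Min-cut arcs: {(1,9), (10,0), (10,2), (11,7)} (total capacity 14)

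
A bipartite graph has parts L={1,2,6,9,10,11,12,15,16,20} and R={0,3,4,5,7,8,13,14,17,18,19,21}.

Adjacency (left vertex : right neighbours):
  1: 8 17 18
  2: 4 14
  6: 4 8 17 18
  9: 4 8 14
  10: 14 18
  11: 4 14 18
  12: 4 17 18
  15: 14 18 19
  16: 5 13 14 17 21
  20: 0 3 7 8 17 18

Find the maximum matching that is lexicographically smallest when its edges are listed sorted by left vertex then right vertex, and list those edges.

Lex-smallest maximum matching: {(1,8), (2,4), (6,17), (9,14), (10,18), (15,19), (16,5), (20,0)}

|M| = 8 (so the lex-smallest maximum matching has 8 edges)
process left vertices in ascending order; for each, take the smallest-labelled available neighbour that still permits 8 edges overall, or leave it unmatched if none does
lex-smallest matching: {1-8, 2-4, 6-17, 9-14, 10-18, 15-19, 16-5, 20-0}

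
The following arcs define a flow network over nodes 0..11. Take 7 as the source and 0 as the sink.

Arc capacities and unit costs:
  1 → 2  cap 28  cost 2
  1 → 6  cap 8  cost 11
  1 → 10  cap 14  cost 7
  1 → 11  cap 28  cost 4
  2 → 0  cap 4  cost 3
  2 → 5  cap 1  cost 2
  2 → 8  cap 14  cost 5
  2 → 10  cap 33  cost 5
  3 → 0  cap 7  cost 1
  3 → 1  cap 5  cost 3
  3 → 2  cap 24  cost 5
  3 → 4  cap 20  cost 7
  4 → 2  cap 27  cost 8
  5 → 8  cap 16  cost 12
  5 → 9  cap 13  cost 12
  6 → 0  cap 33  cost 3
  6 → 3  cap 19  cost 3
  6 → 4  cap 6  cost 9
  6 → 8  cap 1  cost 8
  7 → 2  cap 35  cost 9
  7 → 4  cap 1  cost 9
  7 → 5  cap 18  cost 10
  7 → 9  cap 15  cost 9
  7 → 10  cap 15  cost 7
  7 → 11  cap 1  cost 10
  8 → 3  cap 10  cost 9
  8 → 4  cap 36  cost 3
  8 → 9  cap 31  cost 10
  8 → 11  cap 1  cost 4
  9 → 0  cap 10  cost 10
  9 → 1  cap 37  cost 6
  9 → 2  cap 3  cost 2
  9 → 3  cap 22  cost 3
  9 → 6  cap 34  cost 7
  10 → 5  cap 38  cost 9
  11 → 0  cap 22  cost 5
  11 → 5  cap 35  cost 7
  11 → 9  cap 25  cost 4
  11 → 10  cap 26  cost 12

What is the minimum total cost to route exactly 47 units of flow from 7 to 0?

Minimum cost for 47 units: 1159

shortest-cost path #1: 7→2→0 push 4 @ unit cost 12 (adds 48)
shortest-cost path #2: 7→9→3→0 push 7 @ unit cost 13 (adds 91)
shortest-cost path #3: 7→11→0 push 1 @ unit cost 15 (adds 15)
shortest-cost path #4: 7→9→0 push 8 @ unit cost 19 (adds 152)
shortest-cost path #5: 7→2→8→11→0 push 1 @ unit cost 23 (adds 23)
shortest-cost path #6: 7→2→8→3→9→0 push 2 @ unit cost 30 (adds 60)
shortest-cost path #7: 7→2→8→3→9→6→0 push 5 @ unit cost 30 (adds 150)
shortest-cost path #8: 7→5→9→6→0 push 13 @ unit cost 32 (adds 416)
shortest-cost path #9: 7→2→8→9→6→0 push 6 @ unit cost 34 (adds 204)
total cost = 1159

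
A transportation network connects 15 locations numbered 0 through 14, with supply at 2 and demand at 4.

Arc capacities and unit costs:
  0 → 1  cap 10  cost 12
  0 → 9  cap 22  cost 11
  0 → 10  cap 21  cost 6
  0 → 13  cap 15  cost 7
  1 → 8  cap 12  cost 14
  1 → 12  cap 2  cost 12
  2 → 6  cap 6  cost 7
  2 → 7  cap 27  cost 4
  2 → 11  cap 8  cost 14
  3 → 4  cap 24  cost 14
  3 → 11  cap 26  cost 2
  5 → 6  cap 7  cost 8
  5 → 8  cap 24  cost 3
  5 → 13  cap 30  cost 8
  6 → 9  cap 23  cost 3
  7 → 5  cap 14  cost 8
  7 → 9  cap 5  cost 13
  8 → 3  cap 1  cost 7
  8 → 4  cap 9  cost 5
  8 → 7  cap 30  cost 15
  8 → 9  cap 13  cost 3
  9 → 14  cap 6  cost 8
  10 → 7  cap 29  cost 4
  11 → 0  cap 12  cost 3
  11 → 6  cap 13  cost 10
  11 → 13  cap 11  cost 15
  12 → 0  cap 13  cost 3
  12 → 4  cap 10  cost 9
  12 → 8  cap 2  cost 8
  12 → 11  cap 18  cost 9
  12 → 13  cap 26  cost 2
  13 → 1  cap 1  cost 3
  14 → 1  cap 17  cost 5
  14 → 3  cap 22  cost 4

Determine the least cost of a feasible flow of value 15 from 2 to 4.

shortest-cost path #1: 2→7→5→8→4 push 9 @ unit cost 20 (adds 180)
shortest-cost path #2: 2→6→9→14→3→4 push 6 @ unit cost 36 (adds 216)
total cost = 396

Minimum cost for 15 units: 396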